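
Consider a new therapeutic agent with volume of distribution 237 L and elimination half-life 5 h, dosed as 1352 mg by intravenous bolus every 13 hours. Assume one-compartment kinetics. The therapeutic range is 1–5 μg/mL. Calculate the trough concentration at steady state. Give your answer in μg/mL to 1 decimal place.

1.1 μg/mL

Over one 13-h interval, 13/5 ≈ 2.6 half-lives elapse, leaving f ≈ 0.1649 of each dose.
At steady state, accumulation factor R = 1/(1 − e^(−kτ)) ≈ 1.1975.
Each bolus raises the concentration by D/Vd = 1352/237 ≈ 5.705 μg/mL.
Steady-state peak Cmax,ss = C₀·R ≈ 5.705 × 1.1975 ≈ 6.832 μg/mL.
Steady-state trough Cmin,ss = Cmax,ss·f ≈ 6.832 × 0.1649 ≈ 1.127 μg/mL.
Trough 1.1 μg/mL vs MEC 1 μg/mL: adequate.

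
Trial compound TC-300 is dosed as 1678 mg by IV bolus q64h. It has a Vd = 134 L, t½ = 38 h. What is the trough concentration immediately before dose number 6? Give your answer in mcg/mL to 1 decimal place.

f = (1/2)^(τ/t½) = (1/2)^(64/38) ≈ 0.3112.
C₀ = D/Vd = 1678/134 ≈ 12.522 mcg/mL.
Before the 6th dose, 5 doses have been given. Superposition: Cmin = C₀·(f + f² + … + f^5).
≈ 12.522 × (0.3112 + 0.0968 + 0.0301 + 0.0094 + 0.0029) ≈ 12.522 × 0.4504 ≈ 5.640 mcg/mL.

5.6 mcg/mL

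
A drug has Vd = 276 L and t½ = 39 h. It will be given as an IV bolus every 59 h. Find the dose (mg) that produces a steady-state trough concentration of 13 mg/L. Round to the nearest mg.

6651 mg

τ/t½ = 59/39 ≈ 1.5128, so f = (1/2)^(59/39) ≈ 0.350425.
Cmin,ss = (D/Vd)·f/(1−f), so D = Cmin,ss·Vd·(1−f)/f.
D = 13 × 276 × (1−f)/f ≈ 13 × 276 × 1.85368 ≈ 6651.00 mg.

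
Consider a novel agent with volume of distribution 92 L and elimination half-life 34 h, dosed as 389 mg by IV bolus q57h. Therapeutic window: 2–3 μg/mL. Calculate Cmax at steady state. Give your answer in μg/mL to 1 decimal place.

k = ln2/t½ = ln2/34 ≈ 0.020387 h⁻¹; fraction remaining f = e^(−kτ) = e^(−0.020387×57) ≈ 0.3128.
Accumulation ratio R = 1/(1 − f) ≈ 1/0.6872 ≈ 1.4552.
Single-dose peak C₀ = D/Vd = 389/92 ≈ 4.228 μg/mL.
Steady-state peak Cmax,ss = C₀·R ≈ 4.228 × 1.4552 ≈ 6.153 μg/mL.
Peak 6.2 μg/mL vs MTC 3 μg/mL: exceeds toxic threshold.

6.2 μg/mL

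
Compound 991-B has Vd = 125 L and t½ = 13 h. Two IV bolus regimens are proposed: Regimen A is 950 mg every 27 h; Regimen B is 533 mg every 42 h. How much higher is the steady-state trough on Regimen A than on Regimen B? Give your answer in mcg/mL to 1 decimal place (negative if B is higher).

Regimen A: f = (1/2)^(27/13) ≈ 0.2370; Cmin,ss = (950/125)·f/(1−f) ≈ 2.361 mcg/mL.
Regimen B: f = (1/2)^(42/13) ≈ 0.1065; Cmin,ss = (533/125)·f/(1−f) ≈ 0.508 mcg/mL.
Difference ≈ 2.361 − 0.508 ≈ 1.853 mcg/mL.

1.9 mcg/mL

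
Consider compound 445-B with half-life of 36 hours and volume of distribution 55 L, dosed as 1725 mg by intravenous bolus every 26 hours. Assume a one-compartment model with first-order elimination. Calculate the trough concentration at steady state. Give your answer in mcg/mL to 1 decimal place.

τ/t½ = 26/36 ≈ 0.72222, so fraction remaining f = (1/2)^(26/36) ≈ 0.6062.
Accumulation ratio R = 1/(1 − f) ≈ 1/0.3938 ≈ 2.5394.
Single-dose peak C₀ = D/Vd = 1725/55 ≈ 31.364 mcg/mL.
Steady-state peak Cmax,ss = C₀·R ≈ 31.364 × 2.5394 ≈ 79.646 mcg/mL.
One interval later, Cmin,ss = Cmax,ss·e^(−kτ) ≈ 79.646 × 0.6062 ≈ 48.281 mcg/mL.

48.3 mcg/mL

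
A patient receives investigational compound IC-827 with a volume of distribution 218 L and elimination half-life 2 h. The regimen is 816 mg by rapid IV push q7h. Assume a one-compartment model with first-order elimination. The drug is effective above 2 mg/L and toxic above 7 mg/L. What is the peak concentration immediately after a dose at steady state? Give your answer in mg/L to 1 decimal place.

k = ln2/t½ = ln2/2 ≈ 0.346574 h⁻¹; fraction remaining f = e^(−kτ) = e^(−0.346574×7) ≈ 0.0884.
Accumulation ratio R = 1/(1 − f) ≈ 1/0.9116 ≈ 1.0970.
Each bolus raises the concentration by D/Vd = 816/218 ≈ 3.743 mg/L.
Steady-state peak Cmax,ss = C₀·R ≈ 3.743 × 1.0970 ≈ 4.106 mg/L.
Peak 4.1 mg/L vs MTC 7 mg/L: below toxic threshold.

4.1 mg/L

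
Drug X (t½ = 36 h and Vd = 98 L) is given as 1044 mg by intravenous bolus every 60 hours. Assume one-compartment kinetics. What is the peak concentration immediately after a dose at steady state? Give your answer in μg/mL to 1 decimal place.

Over one 60-h interval, 60/36 ≈ 1.6667 half-lives elapse, leaving f ≈ 0.3150 of each dose.
At steady state, accumulation factor R = 1/(1 − e^(−kτ)) ≈ 1.4599.
Each bolus raises the concentration by D/Vd = 1044/98 ≈ 10.653 μg/mL.
Steady-state peak Cmax,ss = C₀·R ≈ 10.653 × 1.4599 ≈ 15.552 μg/mL.

15.6 μg/mL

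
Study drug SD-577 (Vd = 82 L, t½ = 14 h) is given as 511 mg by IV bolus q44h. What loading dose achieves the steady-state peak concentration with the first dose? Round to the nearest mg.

576 mg

f = (1/2)^(44/14) ≈ 0.113215; accumulation ratio R = 1/(1−f) ≈ 1.12767.
Loading dose to hit Cmax,ss on first dose: D_load = D_maint·R ≈ 511 × 1.12767 ≈ 576.24 mg.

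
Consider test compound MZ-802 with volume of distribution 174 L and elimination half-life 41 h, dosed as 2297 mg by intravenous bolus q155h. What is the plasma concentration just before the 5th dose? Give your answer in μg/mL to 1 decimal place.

f = (1/2)^(τ/t½) = (1/2)^(155/41) ≈ 0.0728.
C₀ = D/Vd = 2297/174 ≈ 13.201 μg/mL.
Before the 5th dose, 4 doses have been given. Superposition: Cmin = C₀·(f + f² + … + f^4).
≈ 13.201 × (0.0728 + 0.0053 + 0.0004 + 0.0000) ≈ 13.201 × 0.0785 ≈ 1.036 μg/mL.

1.0 μg/mL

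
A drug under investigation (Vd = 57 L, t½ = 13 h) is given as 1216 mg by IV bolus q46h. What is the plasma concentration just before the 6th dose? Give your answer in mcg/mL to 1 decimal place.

f = (1/2)^(τ/t½) = (1/2)^(46/13) ≈ 0.0861.
C₀ = D/Vd = 1216/57 ≈ 21.333 mcg/mL.
Before the 6th dose, 5 doses have been given. Superposition: Cmin = C₀·(f + f² + … + f^5).
≈ 21.333 × (0.0861 + 0.0074 + 0.0006 + 0.0001 + 0.0000) ≈ 21.333 × 0.0942 ≈ 2.010 mcg/mL.

2.0 mcg/mL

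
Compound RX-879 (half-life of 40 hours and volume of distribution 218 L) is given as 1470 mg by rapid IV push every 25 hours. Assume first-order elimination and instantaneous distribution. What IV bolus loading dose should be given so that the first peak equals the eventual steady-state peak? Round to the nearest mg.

f = (1/2)^(25/40) ≈ 0.648420; accumulation ratio R = 1/(1−f) ≈ 2.84430.
Loading dose to hit Cmax,ss on first dose: D_load = D_maint·R ≈ 1470 × 2.84430 ≈ 4181.12 mg.

4181 mg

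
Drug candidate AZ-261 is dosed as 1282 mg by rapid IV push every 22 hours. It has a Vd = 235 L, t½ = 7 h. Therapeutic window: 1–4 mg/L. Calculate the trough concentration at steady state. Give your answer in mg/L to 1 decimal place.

0.7 mg/L

τ/t½ = 22/7 ≈ 3.1429, so fraction remaining f = (1/2)^(22/7) ≈ 0.1132.
Accumulation ratio R = 1/(1 − f) ≈ 1/0.8868 ≈ 1.1276.
Single-dose peak C₀ = D/Vd = 1282/235 ≈ 5.455 mg/L.
Cmax,ss = C₀/(1 − f) ≈ 5.455/0.8868 ≈ 6.151 mg/L.
One interval later, Cmin,ss = Cmax,ss·e^(−kτ) ≈ 6.151 × 0.1132 ≈ 0.696 mg/L.
Trough 0.7 mg/L vs MEC 1 mg/L: subtherapeutic.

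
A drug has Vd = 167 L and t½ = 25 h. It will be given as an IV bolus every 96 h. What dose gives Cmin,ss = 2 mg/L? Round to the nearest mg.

4449 mg

τ/t½ = 96/25 ≈ 3.84, so f = (1/2)^(96/25) ≈ 0.069830.
Cmin,ss = (D/Vd)·f/(1−f), so D = Cmin,ss·Vd·(1−f)/f.
D = 2 × 167 × (1−f)/f ≈ 2 × 167 × 13.32049 ≈ 4449.04 mg.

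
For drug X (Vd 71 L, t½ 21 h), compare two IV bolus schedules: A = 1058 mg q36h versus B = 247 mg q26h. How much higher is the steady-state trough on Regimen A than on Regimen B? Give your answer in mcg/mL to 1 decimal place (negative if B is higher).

4.0 mcg/mL

Regimen A: f = (1/2)^(36/21) ≈ 0.3048; Cmin,ss = (1058/71)·f/(1−f) ≈ 6.533 mcg/mL.
Regimen B: f = (1/2)^(26/21) ≈ 0.4239; Cmin,ss = (247/71)·f/(1−f) ≈ 2.560 mcg/mL.
Difference ≈ 6.533 − 2.560 ≈ 3.973 mcg/mL.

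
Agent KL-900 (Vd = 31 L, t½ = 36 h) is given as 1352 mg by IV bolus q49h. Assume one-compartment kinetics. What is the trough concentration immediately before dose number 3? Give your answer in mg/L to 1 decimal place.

f = (1/2)^(τ/t½) = (1/2)^(49/36) ≈ 0.3893.
C₀ = D/Vd = 1352/31 ≈ 43.613 mg/L.
Before the 3rd dose, 2 doses have been given. Superposition: Cmin = C₀·(f + f²).
≈ 43.613 × (0.3893 + 0.1516) ≈ 43.613 × 0.5409 ≈ 23.590 mg/L.

23.6 mg/L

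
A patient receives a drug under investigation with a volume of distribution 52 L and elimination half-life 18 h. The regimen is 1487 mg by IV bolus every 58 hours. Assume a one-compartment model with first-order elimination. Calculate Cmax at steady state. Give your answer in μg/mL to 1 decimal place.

32.0 μg/mL

k = ln2/t½ = ln2/18 ≈ 0.038508 h⁻¹; fraction remaining f = e^(−kτ) = e^(−0.038508×58) ≈ 0.1072.
Accumulation ratio R = 1/(1 − f) ≈ 1/0.8928 ≈ 1.1201.
Each bolus raises the concentration by D/Vd = 1487/52 ≈ 28.596 μg/mL.
Cmax,ss = C₀/(1 − f) ≈ 28.596/0.8928 ≈ 32.030 μg/mL.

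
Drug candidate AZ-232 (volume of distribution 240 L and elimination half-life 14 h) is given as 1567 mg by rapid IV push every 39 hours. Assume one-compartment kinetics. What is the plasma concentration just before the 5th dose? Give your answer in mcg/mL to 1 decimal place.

f = (1/2)^(τ/t½) = (1/2)^(39/14) ≈ 0.1450.
C₀ = D/Vd = 1567/240 ≈ 6.529 mcg/mL.
Before the 5th dose, 4 doses have been given. Superposition: Cmin = C₀·(f + f² + … + f^4).
≈ 6.529 × (0.1450 + 0.0210 + 0.0030 + 0.0004) ≈ 6.529 × 0.1694 ≈ 1.106 mcg/mL.

1.1 mcg/mL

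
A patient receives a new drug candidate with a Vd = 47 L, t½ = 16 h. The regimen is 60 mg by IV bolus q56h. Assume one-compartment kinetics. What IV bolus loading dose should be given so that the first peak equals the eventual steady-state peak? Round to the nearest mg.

66 mg

f = (1/2)^(56/16) ≈ 0.088388; accumulation ratio R = 1/(1−f) ≈ 1.09696.
Loading dose to hit Cmax,ss on first dose: D_load = D_maint·R ≈ 60 × 1.09696 ≈ 65.82 mg.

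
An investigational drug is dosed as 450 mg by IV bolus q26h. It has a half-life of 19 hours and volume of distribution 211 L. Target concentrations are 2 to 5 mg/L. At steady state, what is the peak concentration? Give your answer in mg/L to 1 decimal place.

3.5 mg/L

Over one 26-h interval, 26/19 ≈ 1.3684 half-lives elapse, leaving f ≈ 0.3873 of each dose.
At steady state, accumulation factor R = 1/(1 − e^(−kτ)) ≈ 1.6321.
Each bolus raises the concentration by D/Vd = 450/211 ≈ 2.133 mg/L.
Steady-state peak Cmax,ss = C₀·R ≈ 2.133 × 1.6321 ≈ 3.481 mg/L.
Peak 3.5 mg/L vs MTC 5 mg/L: below toxic threshold.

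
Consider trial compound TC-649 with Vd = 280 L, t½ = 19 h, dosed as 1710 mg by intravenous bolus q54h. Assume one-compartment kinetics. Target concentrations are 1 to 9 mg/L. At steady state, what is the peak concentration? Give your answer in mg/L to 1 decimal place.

7.1 mg/L

k = ln2/t½ = ln2/19 ≈ 0.036481 h⁻¹; fraction remaining f = e^(−kτ) = e^(−0.036481×54) ≈ 0.1395.
At steady state, accumulation factor R = 1/(1 − e^(−kτ)) ≈ 1.1621.
Single-dose peak C₀ = D/Vd = 1710/280 ≈ 6.107 mg/L.
Steady-state peak Cmax,ss = C₀·R ≈ 6.107 × 1.1621 ≈ 7.097 mg/L.
Peak 7.1 mg/L vs MTC 9 mg/L: below toxic threshold.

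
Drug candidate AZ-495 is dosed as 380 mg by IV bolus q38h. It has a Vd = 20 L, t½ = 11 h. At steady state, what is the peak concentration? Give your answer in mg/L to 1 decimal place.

τ/t½ = 38/11 ≈ 3.4545, so fraction remaining f = (1/2)^(38/11) ≈ 0.0912.
Accumulation ratio R = 1/(1 − f) ≈ 1/0.9088 ≈ 1.1004.
Each bolus raises the concentration by D/Vd = 380/20 ≈ 19.000 mg/L.
Cmax,ss = C₀/(1 − f) ≈ 19.000/0.9088 ≈ 20.907 mg/L.

20.9 mg/L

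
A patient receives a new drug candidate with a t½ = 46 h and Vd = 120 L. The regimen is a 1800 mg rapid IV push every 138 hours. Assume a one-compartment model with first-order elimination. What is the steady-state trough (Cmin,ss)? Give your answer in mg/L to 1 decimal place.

2.1 mg/L

τ = 138 h = 3 half-lives, so f = (1/2)^3 = 0.125.
At steady state, R = 1/(1 − 0.125) = 8/7.
Single-dose peak C₀ = D/Vd = 1800/120 = 15 mg/L.
Steady-state peak Cmax,ss = C₀·R = 15 × 8/7 ≈ 17.143 mg/L.
Steady-state trough Cmin,ss = Cmax,ss·f ≈ 17.143 × 0.125 ≈ 2.143 mg/L.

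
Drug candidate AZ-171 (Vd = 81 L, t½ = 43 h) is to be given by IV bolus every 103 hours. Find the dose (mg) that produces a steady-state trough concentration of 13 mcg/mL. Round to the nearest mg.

τ/t½ = 103/43 ≈ 2.3953, so f = (1/2)^(103/43) ≈ 0.190076.
Cmin,ss = (D/Vd)·f/(1−f), so D = Cmin,ss·Vd·(1−f)/f.
D = 13 × 81 × (1−f)/f ≈ 13 × 81 × 4.26105 ≈ 4486.89 mg.

4487 mg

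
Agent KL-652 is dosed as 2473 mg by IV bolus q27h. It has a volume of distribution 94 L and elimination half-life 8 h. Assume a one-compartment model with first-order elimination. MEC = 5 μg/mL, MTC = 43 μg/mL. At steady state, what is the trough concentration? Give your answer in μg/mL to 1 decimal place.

2.8 μg/mL

τ/t½ = 27/8 ≈ 3.375, so fraction remaining f = (1/2)^(27/8) ≈ 0.0964.
At steady state, accumulation factor R = 1/(1 − e^(−kτ)) ≈ 1.1067.
Each bolus raises the concentration by D/Vd = 2473/94 ≈ 26.309 μg/mL.
Cmax,ss = C₀/(1 − f) ≈ 26.309/0.9036 ≈ 29.116 μg/mL.
Steady-state trough Cmin,ss = Cmax,ss·f ≈ 29.116 × 0.0964 ≈ 2.807 μg/mL.
Trough 2.8 μg/mL vs MEC 5 μg/mL: subtherapeutic.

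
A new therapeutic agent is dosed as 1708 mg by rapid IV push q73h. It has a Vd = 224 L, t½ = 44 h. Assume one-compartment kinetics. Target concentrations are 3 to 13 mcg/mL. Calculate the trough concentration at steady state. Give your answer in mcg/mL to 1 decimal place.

τ/t½ = 73/44 ≈ 1.6591, so fraction remaining f = (1/2)^(73/44) ≈ 0.3166.
Single-dose peak C₀ = D/Vd = 1708/224 ≈ 7.625 mcg/mL.
Steady-state trough Cmin,ss = C₀·f/(1−f) ≈ 7.625 × 0.3166/0.6834 ≈ 3.532 mcg/mL.
Trough 3.5 mcg/mL vs MEC 3 mcg/mL: adequate.

3.5 mcg/mL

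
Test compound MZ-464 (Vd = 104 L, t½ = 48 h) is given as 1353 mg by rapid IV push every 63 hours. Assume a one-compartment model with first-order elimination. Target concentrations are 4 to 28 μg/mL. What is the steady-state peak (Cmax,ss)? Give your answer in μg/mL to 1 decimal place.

k = ln2/t½ = ln2/48 ≈ 0.014441 h⁻¹; fraction remaining f = e^(−kτ) = e^(−0.014441×63) ≈ 0.4026.
At steady state, accumulation factor R = 1/(1 − e^(−kτ)) ≈ 1.6739.
Single-dose peak C₀ = D/Vd = 1353/104 ≈ 13.010 μg/mL.
Cmax,ss = C₀/(1 − f) ≈ 13.010/0.5974 ≈ 21.778 μg/mL.
Peak 21.8 μg/mL vs MTC 28 μg/mL: below toxic threshold.

21.8 μg/mL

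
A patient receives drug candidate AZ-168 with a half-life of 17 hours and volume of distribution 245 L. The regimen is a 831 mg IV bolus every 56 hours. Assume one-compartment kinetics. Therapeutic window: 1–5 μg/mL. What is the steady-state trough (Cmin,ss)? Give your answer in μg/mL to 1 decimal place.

0.4 μg/mL

Over one 56-h interval, 56/17 ≈ 3.2941 half-lives elapse, leaving f ≈ 0.1019 of each dose.
Each bolus raises the concentration by D/Vd = 831/245 ≈ 3.392 μg/mL.
Steady-state trough Cmin,ss = C₀·f/(1−f) ≈ 3.392 × 0.1019/0.8981 ≈ 0.385 μg/mL.
Trough 0.4 μg/mL vs MEC 1 μg/mL: subtherapeutic.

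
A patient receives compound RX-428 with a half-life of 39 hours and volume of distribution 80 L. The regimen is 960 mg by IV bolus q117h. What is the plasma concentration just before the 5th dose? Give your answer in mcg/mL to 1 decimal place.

1.7 mcg/mL

f = (1/2)^(τ/t½) = (1/2)^(117/39) ≈ 0.1250.
C₀ = D/Vd = 960/80 ≈ 12.000 mcg/mL.
Before the 5th dose, 4 doses have been given. Superposition: Cmin = C₀·(f + f² + … + f^4).
≈ 12.000 × (0.1250 + 0.0156 + 0.0020 + 0.0002) ≈ 12.000 × 0.1428 ≈ 1.714 mcg/mL.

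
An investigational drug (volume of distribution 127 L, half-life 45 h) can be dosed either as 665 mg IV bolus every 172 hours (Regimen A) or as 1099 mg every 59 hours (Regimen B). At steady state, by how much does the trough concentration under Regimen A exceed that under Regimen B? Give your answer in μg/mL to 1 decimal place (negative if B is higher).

-5.4 μg/mL

Regimen A: f = (1/2)^(172/45) ≈ 0.0707; Cmin,ss = (665/127)·f/(1−f) ≈ 0.398 μg/mL.
Regimen B: f = (1/2)^(59/45) ≈ 0.4030; Cmin,ss = (1099/127)·f/(1−f) ≈ 5.842 μg/mL.
Difference ≈ 0.398 − 5.842 ≈ -5.444 μg/mL.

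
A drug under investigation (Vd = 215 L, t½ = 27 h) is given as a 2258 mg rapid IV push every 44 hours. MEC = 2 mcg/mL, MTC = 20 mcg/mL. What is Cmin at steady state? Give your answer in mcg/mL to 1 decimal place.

5.0 mcg/mL

τ/t½ = 44/27 ≈ 1.6296, so fraction remaining f = (1/2)^(44/27) ≈ 0.3232.
Accumulation ratio R = 1/(1 − f) ≈ 1/0.6768 ≈ 1.4775.
Each bolus raises the concentration by D/Vd = 2258/215 ≈ 10.502 mcg/mL.
Cmax,ss = C₀/(1 − f) ≈ 10.502/0.6768 ≈ 15.517 mcg/mL.
Steady-state trough Cmin,ss = Cmax,ss·f ≈ 15.517 × 0.3232 ≈ 5.015 mcg/mL.
Trough 5.0 mcg/mL vs MEC 2 mcg/mL: adequate.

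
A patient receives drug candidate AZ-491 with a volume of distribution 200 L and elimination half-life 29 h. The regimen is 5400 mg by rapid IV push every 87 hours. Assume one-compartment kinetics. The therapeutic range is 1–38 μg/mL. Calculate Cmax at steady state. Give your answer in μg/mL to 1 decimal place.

The dosing interval is 3 half-lives, so f = 2^(−3) = 0.125.
At steady state, R = 1/(1 − 0.125) = 8/7.
Single-dose peak C₀ = D/Vd = 5400/200 = 27 μg/mL.
Steady-state peak Cmax,ss = C₀·R = 27 × 8/7 ≈ 30.857 μg/mL.
Peak 30.9 μg/mL vs MTC 38 μg/mL: below toxic threshold.

30.9 μg/mL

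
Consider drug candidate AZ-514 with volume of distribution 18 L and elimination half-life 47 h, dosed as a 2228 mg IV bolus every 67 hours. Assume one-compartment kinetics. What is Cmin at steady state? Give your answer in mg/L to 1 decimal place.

73.4 mg/L

k = ln2/t½ = ln2/47 ≈ 0.014748 h⁻¹; fraction remaining f = e^(−kτ) = e^(−0.014748×67) ≈ 0.3723.
At steady state, accumulation factor R = 1/(1 − e^(−kτ)) ≈ 1.5931.
Single-dose peak C₀ = D/Vd = 2228/18 ≈ 123.778 mg/L.
Cmax,ss = C₀/(1 − f) ≈ 123.778/0.6277 ≈ 197.193 mg/L.
Steady-state trough Cmin,ss = Cmax,ss·f ≈ 197.193 × 0.3723 ≈ 73.415 mg/L.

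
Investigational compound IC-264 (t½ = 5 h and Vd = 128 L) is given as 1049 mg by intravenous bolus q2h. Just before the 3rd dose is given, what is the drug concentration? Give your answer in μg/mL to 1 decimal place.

f = (1/2)^(τ/t½) = (1/2)^(2/5) ≈ 0.7579.
C₀ = D/Vd = 1049/128 ≈ 8.195 μg/mL.
Before the 3rd dose, 2 doses have been given. Superposition: Cmin = C₀·(f + f²).
≈ 8.195 × (0.7579 + 0.5744) ≈ 8.195 × 1.3323 ≈ 10.918 μg/mL.

10.9 μg/mL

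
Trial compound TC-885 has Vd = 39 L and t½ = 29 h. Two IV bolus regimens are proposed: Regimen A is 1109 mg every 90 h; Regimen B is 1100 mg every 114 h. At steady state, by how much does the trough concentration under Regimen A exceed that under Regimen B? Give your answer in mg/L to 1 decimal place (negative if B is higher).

1.8 mg/L

Regimen A: f = (1/2)^(90/29) ≈ 0.1164; Cmin,ss = (1109/39)·f/(1−f) ≈ 3.746 mg/L.
Regimen B: f = (1/2)^(114/29) ≈ 0.0656; Cmin,ss = (1100/39)·f/(1−f) ≈ 1.980 mg/L.
Difference ≈ 3.746 − 1.980 ≈ 1.766 mg/L.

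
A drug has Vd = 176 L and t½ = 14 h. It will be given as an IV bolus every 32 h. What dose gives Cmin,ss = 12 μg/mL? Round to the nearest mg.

τ/t½ = 32/14 ≈ 2.2857, so f = (1/2)^(32/14) ≈ 0.205084.
Cmin,ss = (D/Vd)·f/(1−f), so D = Cmin,ss·Vd·(1−f)/f.
D = 12 × 176 × (1−f)/f ≈ 12 × 176 × 3.87605 ≈ 8186.22 mg.

8186 mg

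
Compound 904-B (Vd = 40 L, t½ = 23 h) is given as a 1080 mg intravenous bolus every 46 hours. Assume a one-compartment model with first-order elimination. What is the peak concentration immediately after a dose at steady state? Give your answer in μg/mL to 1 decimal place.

36.0 μg/mL

τ = 46 h = 2 half-lives, so f = (1/2)^2 = 0.25.
At steady state, R = 1/(1 − 0.25) = 4/3.
Single-dose peak C₀ = D/Vd = 1080/40 = 27 μg/mL.
Steady-state peak Cmax,ss = C₀·R = 27 × 4/3 ≈ 36.000 μg/mL.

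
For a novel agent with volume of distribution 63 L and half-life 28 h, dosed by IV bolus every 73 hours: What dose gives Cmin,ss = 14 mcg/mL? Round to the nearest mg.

4492 mg

τ/t½ = 73/28 ≈ 2.6071, so f = (1/2)^(73/28) ≈ 0.164124.
Cmin,ss = (D/Vd)·f/(1−f), so D = Cmin,ss·Vd·(1−f)/f.
D = 14 × 63 × (1−f)/f ≈ 14 × 63 × 5.09295 ≈ 4491.98 mg.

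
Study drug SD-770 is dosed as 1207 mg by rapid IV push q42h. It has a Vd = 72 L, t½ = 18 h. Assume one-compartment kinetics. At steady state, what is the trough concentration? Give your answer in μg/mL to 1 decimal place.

4.1 μg/mL

Over one 42-h interval, 42/18 ≈ 2.3333 half-lives elapse, leaving f ≈ 0.1984 of each dose.
At steady state, accumulation factor R = 1/(1 − e^(−kτ)) ≈ 1.2475.
Single-dose peak C₀ = D/Vd = 1207/72 ≈ 16.764 μg/mL.
Cmax,ss = C₀/(1 − f) ≈ 16.764/0.8016 ≈ 20.913 μg/mL.
One interval later, Cmin,ss = Cmax,ss·e^(−kτ) ≈ 20.913 × 0.1984 ≈ 4.149 μg/mL.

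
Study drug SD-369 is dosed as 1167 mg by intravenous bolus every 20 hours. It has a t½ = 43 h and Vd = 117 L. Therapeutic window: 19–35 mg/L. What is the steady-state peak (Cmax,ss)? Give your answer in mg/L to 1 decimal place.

τ/t½ = 20/43 ≈ 0.46512, so fraction remaining f = (1/2)^(20/43) ≈ 0.7244.
At steady state, accumulation factor R = 1/(1 − e^(−kτ)) ≈ 3.6284.
Single-dose peak C₀ = D/Vd = 1167/117 ≈ 9.974 mg/L.
Steady-state peak Cmax,ss = C₀·R ≈ 9.974 × 3.6284 ≈ 36.190 mg/L.
Peak 36.2 mg/L vs MTC 35 mg/L: exceeds toxic threshold.

36.2 mg/L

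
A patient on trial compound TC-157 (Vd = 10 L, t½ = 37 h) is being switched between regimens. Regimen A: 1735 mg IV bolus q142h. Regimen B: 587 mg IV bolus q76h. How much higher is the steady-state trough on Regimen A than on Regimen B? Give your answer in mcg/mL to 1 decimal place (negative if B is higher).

Regimen A: f = (1/2)^(142/37) ≈ 0.0699; Cmin,ss = (1735/10)·f/(1−f) ≈ 13.039 mcg/mL.
Regimen B: f = (1/2)^(76/37) ≈ 0.2408; Cmin,ss = (587/10)·f/(1−f) ≈ 18.618 mcg/mL.
Difference ≈ 13.039 − 18.618 ≈ -5.579 mcg/mL.

-5.6 mcg/mL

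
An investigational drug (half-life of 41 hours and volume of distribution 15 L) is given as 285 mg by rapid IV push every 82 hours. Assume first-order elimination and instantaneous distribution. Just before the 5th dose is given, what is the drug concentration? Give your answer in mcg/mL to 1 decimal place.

6.3 mcg/mL

f = (1/2)^(τ/t½) = (1/2)^(82/41) ≈ 0.2500.
C₀ = D/Vd = 285/15 ≈ 19.000 mcg/mL.
Before the 5th dose, 4 doses have been given. Superposition: Cmin = C₀·(f + f² + … + f^4).
≈ 19.000 × (0.2500 + 0.0625 + 0.0156 + 0.0039) ≈ 19.000 × 0.3320 ≈ 6.308 mcg/mL.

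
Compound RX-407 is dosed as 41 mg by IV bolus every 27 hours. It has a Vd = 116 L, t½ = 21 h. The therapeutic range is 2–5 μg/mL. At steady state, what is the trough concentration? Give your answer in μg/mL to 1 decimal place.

k = ln2/t½ = ln2/21 ≈ 0.033007 h⁻¹; fraction remaining f = e^(−kτ) = e^(−0.033007×27) ≈ 0.4102.
At steady state, accumulation factor R = 1/(1 − e^(−kτ)) ≈ 1.6955.
Single-dose peak C₀ = D/Vd = 41/116 ≈ 0.353 μg/mL.
Steady-state peak Cmax,ss = C₀·R ≈ 0.353 × 1.6955 ≈ 0.599 μg/mL.
One interval later, Cmin,ss = Cmax,ss·e^(−kτ) ≈ 0.599 × 0.4102 ≈ 0.246 μg/mL.
Trough 0.2 μg/mL vs MEC 2 μg/mL: subtherapeutic.

0.2 μg/mL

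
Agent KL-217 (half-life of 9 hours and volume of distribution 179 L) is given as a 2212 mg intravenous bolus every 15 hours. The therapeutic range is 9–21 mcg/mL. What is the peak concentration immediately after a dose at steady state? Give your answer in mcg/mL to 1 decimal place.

k = ln2/t½ = ln2/9 ≈ 0.077016 h⁻¹; fraction remaining f = e^(−kτ) = e^(−0.077016×15) ≈ 0.3150.
At steady state, accumulation factor R = 1/(1 − e^(−kτ)) ≈ 1.4599.
Single-dose peak C₀ = D/Vd = 2212/179 ≈ 12.358 mcg/mL.
Cmax,ss = C₀/(1 − f) ≈ 12.358/0.6850 ≈ 18.041 mcg/mL.
Peak 18.0 mcg/mL vs MTC 21 mcg/mL: below toxic threshold.

18.0 mcg/mL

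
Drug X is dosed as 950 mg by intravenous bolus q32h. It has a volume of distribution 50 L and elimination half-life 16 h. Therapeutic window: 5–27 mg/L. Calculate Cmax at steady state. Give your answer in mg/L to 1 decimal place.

25.3 mg/L

τ = 32 h = 2 half-lives, so f = (1/2)^2 = 0.25.
Accumulation ratio R = 1/(1 − f) = 1/0.75 = 4/3.
Single-dose peak C₀ = D/Vd = 950/50 = 19 mg/L.
Steady-state peak Cmax,ss = C₀·R = 19 × 4/3 ≈ 25.333 mg/L.
Peak 25.3 mg/L vs MTC 27 mg/L: below toxic threshold.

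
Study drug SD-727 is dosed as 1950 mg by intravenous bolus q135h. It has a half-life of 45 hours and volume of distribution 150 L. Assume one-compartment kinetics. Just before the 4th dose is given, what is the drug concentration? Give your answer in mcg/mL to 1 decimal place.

f = (1/2)^(τ/t½) = (1/2)^(135/45) ≈ 0.1250.
C₀ = D/Vd = 1950/150 ≈ 13.000 mcg/mL.
Before the 4th dose, 3 doses have been given. Superposition: Cmin = C₀·(f + f² + … + f^3).
≈ 13.000 × (0.1250 + 0.0156 + 0.0020) ≈ 13.000 × 0.1426 ≈ 1.854 mcg/mL.

1.9 mcg/mL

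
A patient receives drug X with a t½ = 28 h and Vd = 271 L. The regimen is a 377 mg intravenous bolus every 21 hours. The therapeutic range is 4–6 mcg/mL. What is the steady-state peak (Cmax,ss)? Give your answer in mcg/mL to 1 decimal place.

k = ln2/t½ = ln2/28 ≈ 0.024755 h⁻¹; fraction remaining f = e^(−kτ) = e^(−0.024755×21) ≈ 0.5946.
At steady state, accumulation factor R = 1/(1 − e^(−kτ)) ≈ 2.4667.
Single-dose peak C₀ = D/Vd = 377/271 ≈ 1.391 mcg/mL.
Cmax,ss = C₀/(1 − f) ≈ 1.391/0.4054 ≈ 3.431 mcg/mL.
Peak 3.4 mcg/mL vs MTC 6 mcg/mL: below toxic threshold.

3.4 mcg/mL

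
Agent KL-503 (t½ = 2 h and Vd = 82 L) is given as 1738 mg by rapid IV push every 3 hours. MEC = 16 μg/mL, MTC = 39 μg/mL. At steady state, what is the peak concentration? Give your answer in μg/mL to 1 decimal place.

Over one 3-h interval, 3/2 ≈ 1.5 half-lives elapse, leaving f ≈ 0.3536 of each dose.
At steady state, accumulation factor R = 1/(1 − e^(−kτ)) ≈ 1.5470.
Each bolus raises the concentration by D/Vd = 1738/82 ≈ 21.195 μg/mL.
Steady-state peak Cmax,ss = C₀·R ≈ 21.195 × 1.5470 ≈ 32.789 μg/mL.
Peak 32.8 μg/mL vs MTC 39 μg/mL: below toxic threshold.

32.8 μg/mL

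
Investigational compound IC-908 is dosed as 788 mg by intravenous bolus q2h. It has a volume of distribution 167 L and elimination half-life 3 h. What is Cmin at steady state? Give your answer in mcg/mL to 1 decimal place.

8.0 mcg/mL

Over one 2-h interval, 2/3 ≈ 0.66667 half-lives elapse, leaving f ≈ 0.6300 of each dose.
At steady state, accumulation factor R = 1/(1 − e^(−kτ)) ≈ 2.7027.
Each bolus raises the concentration by D/Vd = 788/167 ≈ 4.719 mcg/mL.
Steady-state peak Cmax,ss = C₀·R ≈ 4.719 × 2.7027 ≈ 12.754 mcg/mL.
One interval later, Cmin,ss = Cmax,ss·e^(−kτ) ≈ 12.754 × 0.6300 ≈ 8.035 mcg/mL.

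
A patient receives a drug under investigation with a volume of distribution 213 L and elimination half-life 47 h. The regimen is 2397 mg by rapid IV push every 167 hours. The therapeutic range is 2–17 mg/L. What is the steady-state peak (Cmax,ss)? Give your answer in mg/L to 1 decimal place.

τ/t½ = 167/47 ≈ 3.5532, so fraction remaining f = (1/2)^(167/47) ≈ 0.0852.
At steady state, accumulation factor R = 1/(1 − e^(−kτ)) ≈ 1.0931.
Single-dose peak C₀ = D/Vd = 2397/213 ≈ 11.254 mg/L.
Cmax,ss = C₀/(1 − f) ≈ 11.254/0.9148 ≈ 12.302 mg/L.
Peak 12.3 mg/L vs MTC 17 mg/L: below toxic threshold.

12.3 mg/L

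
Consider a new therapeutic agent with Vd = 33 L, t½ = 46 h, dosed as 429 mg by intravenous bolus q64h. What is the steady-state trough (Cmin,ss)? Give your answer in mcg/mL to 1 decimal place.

8.0 mcg/mL

τ/t½ = 64/46 ≈ 1.3913, so fraction remaining f = (1/2)^(64/46) ≈ 0.3812.
Accumulation ratio R = 1/(1 − f) ≈ 1/0.6188 ≈ 1.6160.
Single-dose peak C₀ = D/Vd = 429/33 ≈ 13.000 mcg/mL.
Cmax,ss = C₀/(1 − f) ≈ 13.000/0.6188 ≈ 21.008 mcg/mL.
Steady-state trough Cmin,ss = Cmax,ss·f ≈ 21.008 × 0.3812 ≈ 8.008 mcg/mL.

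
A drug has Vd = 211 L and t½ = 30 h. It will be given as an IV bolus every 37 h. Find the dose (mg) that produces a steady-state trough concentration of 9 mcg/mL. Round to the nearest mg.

2566 mg

τ/t½ = 37/30 ≈ 1.2333, so f = (1/2)^(37/30) ≈ 0.425334.
Cmin,ss = (D/Vd)·f/(1−f), so D = Cmin,ss·Vd·(1−f)/f.
D = 9 × 211 × (1−f)/f ≈ 9 × 211 × 1.35109 ≈ 2565.72 mg.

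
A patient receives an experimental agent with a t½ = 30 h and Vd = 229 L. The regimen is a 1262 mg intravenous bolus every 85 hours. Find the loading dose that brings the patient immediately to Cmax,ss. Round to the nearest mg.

f = (1/2)^(85/30) ≈ 0.140308; accumulation ratio R = 1/(1−f) ≈ 1.16321.
Loading dose to hit Cmax,ss on first dose: D_load = D_maint·R ≈ 1262 × 1.16321 ≈ 1467.97 mg.

1468 mg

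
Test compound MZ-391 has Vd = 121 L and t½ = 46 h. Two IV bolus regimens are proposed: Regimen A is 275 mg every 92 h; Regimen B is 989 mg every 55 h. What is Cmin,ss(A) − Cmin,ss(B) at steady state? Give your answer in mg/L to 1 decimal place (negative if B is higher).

-5.6 mg/L

Regimen A: f = (1/2)^(92/46) ≈ 0.2500; Cmin,ss = (275/121)·f/(1−f) ≈ 0.758 mg/L.
Regimen B: f = (1/2)^(55/46) ≈ 0.4366; Cmin,ss = (989/121)·f/(1−f) ≈ 6.334 mg/L.
Difference ≈ 0.758 − 6.334 ≈ -5.576 mg/L.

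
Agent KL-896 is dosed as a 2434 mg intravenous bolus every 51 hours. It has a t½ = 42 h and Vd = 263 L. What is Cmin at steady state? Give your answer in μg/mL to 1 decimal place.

k = ln2/t½ = ln2/42 ≈ 0.016504 h⁻¹; fraction remaining f = e^(−kτ) = e^(−0.016504×51) ≈ 0.4310.
Accumulation ratio R = 1/(1 − f) ≈ 1/0.5690 ≈ 1.7575.
Single-dose peak C₀ = D/Vd = 2434/263 ≈ 9.255 μg/mL.
Steady-state peak Cmax,ss = C₀·R ≈ 9.255 × 1.7575 ≈ 16.266 μg/mL.
One interval later, Cmin,ss = Cmax,ss·e^(−kτ) ≈ 16.266 × 0.4310 ≈ 7.011 μg/mL.

7.0 μg/mL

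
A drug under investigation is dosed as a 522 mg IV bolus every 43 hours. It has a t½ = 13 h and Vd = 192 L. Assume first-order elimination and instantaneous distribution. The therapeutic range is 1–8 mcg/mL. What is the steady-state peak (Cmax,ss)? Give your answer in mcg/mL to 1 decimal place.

3.0 mcg/mL

τ/t½ = 43/13 ≈ 3.3077, so fraction remaining f = (1/2)^(43/13) ≈ 0.1010.
Accumulation ratio R = 1/(1 − f) ≈ 1/0.8990 ≈ 1.1123.
Single-dose peak C₀ = D/Vd = 522/192 ≈ 2.719 mcg/mL.
Cmax,ss = C₀/(1 − f) ≈ 2.719/0.8990 ≈ 3.024 mcg/mL.
Peak 3.0 mcg/mL vs MTC 8 mcg/mL: below toxic threshold.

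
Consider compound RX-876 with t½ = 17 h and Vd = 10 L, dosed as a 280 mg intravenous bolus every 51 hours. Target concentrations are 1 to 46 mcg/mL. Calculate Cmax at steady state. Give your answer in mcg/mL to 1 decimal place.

32.0 mcg/mL

τ = 51 h = 3 half-lives, so f = (1/2)^3 = 0.125.
Accumulation ratio R = 1/(1 − f) = 1/0.875 = 8/7.
Single-dose peak C₀ = D/Vd = 280/10 = 28 mcg/mL.
Steady-state peak Cmax,ss = C₀·R = 28 × 8/7 ≈ 32.000 mcg/mL.
Peak 32.0 mcg/mL vs MTC 46 mcg/mL: below toxic threshold.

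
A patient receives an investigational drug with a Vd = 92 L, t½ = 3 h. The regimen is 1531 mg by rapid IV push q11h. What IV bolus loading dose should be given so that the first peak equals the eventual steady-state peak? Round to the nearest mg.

f = (1/2)^(11/3) ≈ 0.078745; accumulation ratio R = 1/(1−f) ≈ 1.08548.
Loading dose to hit Cmax,ss on first dose: D_load = D_maint·R ≈ 1531 × 1.08548 ≈ 1661.87 mg.

1662 mg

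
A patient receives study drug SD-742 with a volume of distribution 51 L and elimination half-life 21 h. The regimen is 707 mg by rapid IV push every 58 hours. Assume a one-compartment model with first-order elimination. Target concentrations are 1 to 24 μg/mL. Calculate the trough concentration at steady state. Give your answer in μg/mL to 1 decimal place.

k = ln2/t½ = ln2/21 ≈ 0.033007 h⁻¹; fraction remaining f = e^(−kτ) = e^(−0.033007×58) ≈ 0.1474.
Single-dose peak C₀ = D/Vd = 707/51 ≈ 13.863 μg/mL.
Steady-state trough Cmin,ss = C₀·f/(1−f) ≈ 13.863 × 0.1474/0.8526 ≈ 2.397 μg/mL.
Trough 2.4 μg/mL vs MEC 1 μg/mL: adequate.

2.4 μg/mL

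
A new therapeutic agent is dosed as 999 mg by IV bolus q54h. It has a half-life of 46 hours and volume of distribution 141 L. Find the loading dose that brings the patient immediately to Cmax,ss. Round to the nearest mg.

f = (1/2)^(54/46) ≈ 0.443218; accumulation ratio R = 1/(1−f) ≈ 1.79604.
Loading dose to hit Cmax,ss on first dose: D_load = D_maint·R ≈ 999 × 1.79604 ≈ 1794.24 mg.

1794 mg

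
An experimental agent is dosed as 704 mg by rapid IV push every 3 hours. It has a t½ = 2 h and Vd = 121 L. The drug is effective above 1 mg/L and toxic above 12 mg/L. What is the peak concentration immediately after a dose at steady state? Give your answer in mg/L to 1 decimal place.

Over one 3-h interval, 3/2 ≈ 1.5 half-lives elapse, leaving f ≈ 0.3536 of each dose.
Accumulation ratio R = 1/(1 − f) ≈ 1/0.6464 ≈ 1.5470.
Single-dose peak C₀ = D/Vd = 704/121 ≈ 5.818 mg/L.
Steady-state peak Cmax,ss = C₀·R ≈ 5.818 × 1.5470 ≈ 9.000 mg/L.
Peak 9.0 mg/L vs MTC 12 mg/L: below toxic threshold.

9.0 mg/L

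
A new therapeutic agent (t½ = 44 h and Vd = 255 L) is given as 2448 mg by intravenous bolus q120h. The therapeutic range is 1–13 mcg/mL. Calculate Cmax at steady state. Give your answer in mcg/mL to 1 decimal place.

Over one 120-h interval, 120/44 ≈ 2.7273 half-lives elapse, leaving f ≈ 0.1510 of each dose.
At steady state, accumulation factor R = 1/(1 − e^(−kτ)) ≈ 1.1779.
Each bolus raises the concentration by D/Vd = 2448/255 ≈ 9.600 mcg/mL.
Steady-state peak Cmax,ss = C₀·R ≈ 9.600 × 1.1779 ≈ 11.308 mcg/mL.
Peak 11.3 mcg/mL vs MTC 13 mcg/mL: below toxic threshold.

11.3 mcg/mL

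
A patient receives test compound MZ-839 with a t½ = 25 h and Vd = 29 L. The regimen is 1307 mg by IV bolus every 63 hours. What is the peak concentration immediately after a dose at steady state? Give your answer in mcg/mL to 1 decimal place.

τ/t½ = 63/25 ≈ 2.52, so fraction remaining f = (1/2)^(63/25) ≈ 0.1743.
At steady state, accumulation factor R = 1/(1 − e^(−kτ)) ≈ 1.2111.
Single-dose peak C₀ = D/Vd = 1307/29 ≈ 45.069 mcg/mL.
Cmax,ss = C₀/(1 − f) ≈ 45.069/0.8257 ≈ 54.583 mcg/mL.

54.6 mcg/mL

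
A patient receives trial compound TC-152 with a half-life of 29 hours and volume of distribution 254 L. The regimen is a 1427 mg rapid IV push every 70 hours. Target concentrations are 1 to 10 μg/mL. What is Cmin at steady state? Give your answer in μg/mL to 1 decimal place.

τ/t½ = 70/29 ≈ 2.4138, so fraction remaining f = (1/2)^(70/29) ≈ 0.1877.
Accumulation ratio R = 1/(1 − f) ≈ 1/0.8123 ≈ 1.2311.
Each bolus raises the concentration by D/Vd = 1427/254 ≈ 5.618 μg/mL.
Steady-state peak Cmax,ss = C₀·R ≈ 5.618 × 1.2311 ≈ 6.916 μg/mL.
One interval later, Cmin,ss = Cmax,ss·e^(−kτ) ≈ 6.916 × 0.1877 ≈ 1.298 μg/mL.
Trough 1.3 μg/mL vs MEC 1 μg/mL: adequate.

1.3 μg/mL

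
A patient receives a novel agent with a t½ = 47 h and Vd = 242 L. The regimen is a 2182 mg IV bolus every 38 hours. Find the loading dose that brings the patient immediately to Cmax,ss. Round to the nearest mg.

5086 mg

f = (1/2)^(38/47) ≈ 0.570971; accumulation ratio R = 1/(1−f) ≈ 2.33084.
Loading dose to hit Cmax,ss on first dose: D_load = D_maint·R ≈ 2182 × 2.33084 ≈ 5085.89 mg.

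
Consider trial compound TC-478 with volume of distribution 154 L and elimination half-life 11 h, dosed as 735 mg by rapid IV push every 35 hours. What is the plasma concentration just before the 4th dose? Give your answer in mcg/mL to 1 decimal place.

0.6 mcg/mL

f = (1/2)^(τ/t½) = (1/2)^(35/11) ≈ 0.1102.
C₀ = D/Vd = 735/154 ≈ 4.773 mcg/mL.
Before the 4th dose, 3 doses have been given. Superposition: Cmin = C₀·(f + f² + … + f^3).
≈ 4.773 × (0.1102 + 0.0121 + 0.0013) ≈ 4.773 × 0.1236 ≈ 0.590 mcg/mL.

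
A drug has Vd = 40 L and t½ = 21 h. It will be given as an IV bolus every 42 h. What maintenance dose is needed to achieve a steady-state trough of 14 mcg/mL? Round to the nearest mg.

τ/t½ = 42/21 ≈ 2, so f = (1/2)^(42/21) ≈ 0.250000.
Cmin,ss = (D/Vd)·f/(1−f), so D = Cmin,ss·Vd·(1−f)/f.
D = 14 × 40 × (1−f)/f ≈ 14 × 40 × 3.00000 ≈ 1680.00 mg.

1680 mg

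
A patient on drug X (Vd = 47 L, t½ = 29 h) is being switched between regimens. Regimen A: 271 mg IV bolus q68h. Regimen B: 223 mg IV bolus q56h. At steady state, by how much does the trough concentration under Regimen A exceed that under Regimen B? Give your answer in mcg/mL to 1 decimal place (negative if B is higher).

-0.3 mcg/mL

Regimen A: f = (1/2)^(68/29) ≈ 0.1969; Cmin,ss = (271/47)·f/(1−f) ≈ 1.414 mcg/mL.
Regimen B: f = (1/2)^(56/29) ≈ 0.2622; Cmin,ss = (223/47)·f/(1−f) ≈ 1.686 mcg/mL.
Difference ≈ 1.414 − 1.686 ≈ -0.272 mcg/mL.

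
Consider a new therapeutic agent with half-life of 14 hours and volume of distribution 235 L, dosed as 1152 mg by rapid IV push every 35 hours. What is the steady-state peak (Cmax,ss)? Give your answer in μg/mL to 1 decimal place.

Over one 35-h interval, 35/14 ≈ 2.5 half-lives elapse, leaving f ≈ 0.1768 of each dose.
Accumulation ratio R = 1/(1 − f) ≈ 1/0.8232 ≈ 1.2148.
Single-dose peak C₀ = D/Vd = 1152/235 ≈ 4.902 μg/mL.
Steady-state peak Cmax,ss = C₀·R ≈ 4.902 × 1.2148 ≈ 5.955 μg/mL.

6.0 μg/mL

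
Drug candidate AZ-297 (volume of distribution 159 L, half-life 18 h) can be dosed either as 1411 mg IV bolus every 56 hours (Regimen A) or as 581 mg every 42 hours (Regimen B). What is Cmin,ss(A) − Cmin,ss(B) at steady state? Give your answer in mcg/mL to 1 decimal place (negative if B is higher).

Regimen A: f = (1/2)^(56/18) ≈ 0.1157; Cmin,ss = (1411/159)·f/(1−f) ≈ 1.161 mcg/mL.
Regimen B: f = (1/2)^(42/18) ≈ 0.1984; Cmin,ss = (581/159)·f/(1−f) ≈ 0.904 mcg/mL.
Difference ≈ 1.161 − 0.904 ≈ 0.257 mcg/mL.

0.3 mcg/mL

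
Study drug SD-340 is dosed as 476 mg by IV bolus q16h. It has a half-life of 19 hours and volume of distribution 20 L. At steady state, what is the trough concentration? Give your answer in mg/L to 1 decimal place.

Over one 16-h interval, 16/19 ≈ 0.84211 half-lives elapse, leaving f ≈ 0.5578 of each dose.
Accumulation ratio R = 1/(1 − f) ≈ 1/0.4422 ≈ 2.2614.
Each bolus raises the concentration by D/Vd = 476/20 ≈ 23.800 mg/L.
Steady-state peak Cmax,ss = C₀·R ≈ 23.800 × 2.2614 ≈ 53.821 mg/L.
Steady-state trough Cmin,ss = Cmax,ss·f ≈ 53.821 × 0.5578 ≈ 30.021 mg/L.

30.0 mg/L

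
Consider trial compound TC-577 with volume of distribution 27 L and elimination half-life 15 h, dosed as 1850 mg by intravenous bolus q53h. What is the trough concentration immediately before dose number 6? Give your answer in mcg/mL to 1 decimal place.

f = (1/2)^(τ/t½) = (1/2)^(53/15) ≈ 0.0864.
C₀ = D/Vd = 1850/27 ≈ 68.519 mcg/mL.
Before the 6th dose, 5 doses have been given. Superposition: Cmin = C₀·(f + f² + … + f^5).
≈ 68.519 × (0.0864 + 0.0075 + 0.0006 + 0.0001 + 0.0000) ≈ 68.519 × 0.0946 ≈ 6.482 mcg/mL.

6.5 mcg/mL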